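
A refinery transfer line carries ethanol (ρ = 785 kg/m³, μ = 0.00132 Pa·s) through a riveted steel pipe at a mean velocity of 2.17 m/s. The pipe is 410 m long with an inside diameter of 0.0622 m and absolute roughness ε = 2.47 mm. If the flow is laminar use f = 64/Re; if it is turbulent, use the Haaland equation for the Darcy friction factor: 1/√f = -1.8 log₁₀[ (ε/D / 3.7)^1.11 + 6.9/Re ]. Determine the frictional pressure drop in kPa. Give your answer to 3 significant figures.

Reynolds number Re = ρVD/μ = 785 · 2.17 · 0.0622 / 0.00132 = 8.027e+04.
Re > 4000 → turbulent. Relative roughness ε/D = 0.00247/0.0622 = 0.0397. Haaland: 1/√f = -1.8 log₁₀[(0.0397/3.7)^1.11 + 6.9/8.027e+04] = -1.8 log₁₀[0.00652 + 8.6e-05] = 3.924, so f = 0.06493.
Darcy-Weisbach: ΔP = f(L/D)(ρV²/2) = 0.06493·(410/0.0622)·(785·2.17²/2) = 0.06493·6592·1848 = 7.911e+05 Pa.
ΔP = 7.911e+05 Pa = 791 kPa.

ΔP ≈ 791 kPa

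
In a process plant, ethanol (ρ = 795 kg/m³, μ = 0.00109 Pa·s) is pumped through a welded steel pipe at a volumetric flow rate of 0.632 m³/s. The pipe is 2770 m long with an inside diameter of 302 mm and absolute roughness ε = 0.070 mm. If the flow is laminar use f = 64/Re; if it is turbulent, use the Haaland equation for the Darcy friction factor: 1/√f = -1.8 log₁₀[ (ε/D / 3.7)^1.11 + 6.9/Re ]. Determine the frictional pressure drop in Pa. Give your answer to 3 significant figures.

ΔP ≈ 4.14×10^6 Pa

Cross-sectional area A = πD²/4 = π(0.302)²/4 = 0.07163 m²; mean velocity V = Q/A = 0.632/0.07163 = 8.823 m/s.
Reynolds number Re = ρVD/μ = 795 · 8.823 · 0.302 / 0.00109 = 1.943e+06.
Re > 4000 → turbulent. Relative roughness ε/D = 7e-05/0.302 = 0.000232. Haaland: 1/√f = -1.8 log₁₀[(0.000232/3.7)^1.11 + 6.9/1.943e+06] = -1.8 log₁₀[2.16e-05 + 3.55e-06] = 8.279, so f = 0.01459.
Darcy-Weisbach: ΔP = f(L/D)(ρV²/2) = 0.01459·(2770/0.302)·(795·8.823²/2) = 0.01459·9172·3.094e+04 = 4.141e+06 Pa.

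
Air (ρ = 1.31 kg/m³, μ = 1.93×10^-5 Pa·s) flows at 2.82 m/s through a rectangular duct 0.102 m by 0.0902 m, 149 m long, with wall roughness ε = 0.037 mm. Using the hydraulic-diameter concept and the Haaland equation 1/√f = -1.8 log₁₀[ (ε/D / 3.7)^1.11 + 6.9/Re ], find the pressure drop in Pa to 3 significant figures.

ΔP ≈ 219 Pa

Hydraulic diameter D_h = 4A/P = 4·(0.102·0.0902)/(2·(0.102+0.0902)) = 0.0368/0.3844 = 0.09574 m.
Re = ρVD_h/μ = 1.31·2.82·0.09574/1.93e-05 = 1.833e+04.
ε/D_h = 3.7e-05/0.09574 = 0.000386; Haaland gives 1/√f = -1.8 log₁₀[3.81e-05+0.000377] = 6.088, so f = 0.02698.
ΔP = f(L/D_h)(ρV²/2) = 0.02698·149/0.09574·5.209 = 218.7 Pa.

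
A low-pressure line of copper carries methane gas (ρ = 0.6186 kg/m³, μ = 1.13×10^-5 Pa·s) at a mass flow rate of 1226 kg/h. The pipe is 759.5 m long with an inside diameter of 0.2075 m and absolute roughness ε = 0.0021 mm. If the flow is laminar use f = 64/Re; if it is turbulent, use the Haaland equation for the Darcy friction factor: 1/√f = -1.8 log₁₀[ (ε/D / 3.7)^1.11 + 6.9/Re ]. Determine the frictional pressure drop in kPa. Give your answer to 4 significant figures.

ṁ = 1226 kg/h = 1226/3600 = 0.3406 kg/s.
A = πD²/4 = π(0.2075)²/4 = 0.03382 m²; mean velocity V = ṁ/(ρA) = 0.3406/(0.6186 · 0.03382) = 16.28 m/s.
Reynolds number Re = ρVD/μ = 0.6186 · 16.28 · 0.2075 / 1.13e-05 = 1.849e+05.
Re > 4000 → turbulent. Relative roughness ε/D = 2.1e-06/0.2075 = 1.01e-05. Haaland: 1/√f = -1.8 log₁₀[(1.01e-05/3.7)^1.11 + 6.9/1.849e+05] = -1.8 log₁₀[6.68e-07 + 3.73e-05] = 7.957, so f = 0.0158.
Darcy-Weisbach: ΔP = f(L/D)(ρV²/2) = 0.0158·(759.5/0.2075)·(0.6186·16.28²/2) = 0.0158·3660·81.98 = 4739 Pa.
ΔP = 4739 Pa = 4.739 kPa.

ΔP ≈ 4.739 kPa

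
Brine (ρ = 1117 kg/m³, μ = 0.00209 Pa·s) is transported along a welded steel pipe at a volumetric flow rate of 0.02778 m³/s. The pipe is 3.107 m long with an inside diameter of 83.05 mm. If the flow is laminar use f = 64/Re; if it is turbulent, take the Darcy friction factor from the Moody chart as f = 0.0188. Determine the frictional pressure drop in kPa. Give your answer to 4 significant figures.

Cross-sectional area A = πD²/4 = π(0.08305)²/4 = 0.005417 m²; mean velocity V = Q/A = 0.02778/0.005417 = 5.128 m/s.
Reynolds number Re = ρVD/μ = 1117 · 5.128 · 0.08305 / 0.00209 = 2.276e+05.
Re > 4000 → turbulent; use the Moody-chart value f = 0.0188.
Darcy-Weisbach: ΔP = f(L/D)(ρV²/2) = 0.0188·(3.107/0.08305)·(1117·5.128²/2) = 0.0188·37.41·1.469e+04 = 1.033e+04 Pa.
ΔP = 1.033e+04 Pa = 10.33 kPa.

ΔP ≈ 10.33 kPa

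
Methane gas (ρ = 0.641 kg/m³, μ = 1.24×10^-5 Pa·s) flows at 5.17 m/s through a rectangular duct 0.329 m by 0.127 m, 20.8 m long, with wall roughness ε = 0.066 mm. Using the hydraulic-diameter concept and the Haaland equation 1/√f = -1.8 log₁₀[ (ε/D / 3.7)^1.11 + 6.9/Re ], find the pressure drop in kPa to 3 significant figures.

Hydraulic diameter D_h = 4A/P = 4·(0.329·0.127)/(2·(0.329+0.127)) = 0.1671/0.912 = 0.1833 m.
Re = ρVD_h/μ = 0.641·5.17·0.1833/1.24e-05 = 4.898e+04.
ε/D_h = 6.6e-05/0.1833 = 0.00036; Haaland gives 1/√f = -1.8 log₁₀[3.52e-05+0.000141] = 6.758, so f = 0.0219.
ΔP = f(L/D_h)(ρV²/2) = 0.0219·20.8/0.1833·8.567 = 21.29 Pa.
ΔP = 0.0213 kPa.

ΔP ≈ 0.0213 kPa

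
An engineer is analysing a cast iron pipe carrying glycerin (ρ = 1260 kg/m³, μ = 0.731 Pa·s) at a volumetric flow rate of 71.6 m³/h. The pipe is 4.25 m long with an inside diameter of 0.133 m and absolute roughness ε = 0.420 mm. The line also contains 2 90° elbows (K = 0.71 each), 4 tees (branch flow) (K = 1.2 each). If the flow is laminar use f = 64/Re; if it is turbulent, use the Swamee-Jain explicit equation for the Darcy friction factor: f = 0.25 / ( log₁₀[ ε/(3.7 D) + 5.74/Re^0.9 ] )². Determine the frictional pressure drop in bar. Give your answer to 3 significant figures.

ΔP ≈ 0.161 bar

Q = 71.6 m³/h = 71.6/3600 = 0.01989 m³/s.
Cross-sectional area A = πD²/4 = π(0.133)²/4 = 0.01389 m²; mean velocity V = Q/A = 0.01989/0.01389 = 1.432 m/s.
Reynolds number Re = ρVD/μ = 1260 · 1.432 · 0.133 / 0.731 = 328.2.
Re < 2300 → laminar flow, so f = 64/Re = 64/328.2 = 0.195 (the turbulent correlation is not needed).
Total minor-loss coefficient ΣK = 2·0.71 + 4·1.2 = 6.22.
ΔP = [f·L/D + ΣK]·(ρV²/2) = [0.195·4.25/0.133 + 6.22]·(1260·1.432²/2) = [6.232 + 6.22]·1291 = 1.608e+04 Pa.
ΔP = 1.608e+04 Pa = 0.161 bar.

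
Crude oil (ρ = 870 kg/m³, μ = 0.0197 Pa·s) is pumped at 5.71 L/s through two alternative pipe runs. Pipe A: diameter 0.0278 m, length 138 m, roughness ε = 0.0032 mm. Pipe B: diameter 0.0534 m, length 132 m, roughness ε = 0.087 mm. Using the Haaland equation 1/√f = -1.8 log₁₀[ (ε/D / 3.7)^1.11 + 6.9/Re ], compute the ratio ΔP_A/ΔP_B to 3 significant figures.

ΔP_A/ΔP_B ≈ 21.8

Pipe A: V = Q/A = 0.00571/0.000607 = 9.407 m/s; Re = 1.155e+04; ε/D = 0.000115; Haaland → f = 0.02983; ΔP_A = f(L/D)(ρV²/2) = 5.701e+06 Pa.
Pipe B: V = Q/A = 0.00571/0.00224 = 2.55 m/s; Re = 6013; ε/D = 0.00163; Haaland → f = 0.03736; ΔP_B = f(L/D)(ρV²/2) = 2.611e+05 Pa.
ΔP_A/ΔP_B = 5.701e+06/2.611e+05 = 21.8.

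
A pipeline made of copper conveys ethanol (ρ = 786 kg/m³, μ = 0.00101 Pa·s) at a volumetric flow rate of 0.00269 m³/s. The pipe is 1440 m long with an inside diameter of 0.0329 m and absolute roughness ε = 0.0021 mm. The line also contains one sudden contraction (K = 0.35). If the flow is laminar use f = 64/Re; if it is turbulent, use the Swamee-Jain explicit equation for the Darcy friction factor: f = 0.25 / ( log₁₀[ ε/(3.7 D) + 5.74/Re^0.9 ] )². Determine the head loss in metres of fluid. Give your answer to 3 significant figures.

Cross-sectional area A = πD²/4 = π(0.0329)²/4 = 0.0008501 m²; mean velocity V = Q/A = 0.00269/0.0008501 = 3.164 m/s.
Reynolds number Re = ρVD/μ = 786 · 3.164 · 0.0329 / 0.00101 = 8.102e+04.
Re > 4000 → turbulent. Relative roughness ε/D = 2.1e-06/0.0329 = 6.38e-05. Swamee-Jain: f = 0.25/(log₁₀[6.38e-05/3.7 + 5.74/8.102e+04^0.9])² = 0.25/(log₁₀[1.73e-05 + 0.000219])² = 0.25/(-3.626)² = 0.01902.
Total minor-loss coefficient ΣK = 1·0.35 = 0.35.
ΔP = [f·L/D + ΣK]·(ρV²/2) = [0.01902·1440/0.0329 + 0.35]·(786·3.164²/2) = [832.3 + 0.35]·3935 = 3.276e+06 Pa.
Head loss h_f = ΔP/(ρg) = 3.276e+06/(786·9.81) = 425 m.

h_f ≈ 425 m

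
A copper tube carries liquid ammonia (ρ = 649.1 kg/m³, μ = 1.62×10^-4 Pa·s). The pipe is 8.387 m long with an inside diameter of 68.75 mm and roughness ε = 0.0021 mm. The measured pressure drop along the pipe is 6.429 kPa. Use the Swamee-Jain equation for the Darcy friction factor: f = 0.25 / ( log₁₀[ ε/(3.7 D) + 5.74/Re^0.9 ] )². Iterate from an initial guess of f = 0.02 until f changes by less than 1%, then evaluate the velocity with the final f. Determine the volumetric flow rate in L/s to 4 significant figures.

Rearranging Darcy-Weisbach: V = √(2·ΔP·D/(f·L·ρ)). With ε/D = 2.1e-06/0.06875 = 3.05e-05, iterate starting from f = 0.02:
  f = 0.02 → V = √(2·6429·0.06875/(0.02·8.387·649.1)) = 2.849 m/s; Re = ρVD/μ = 7.849e+05; f → 0.01271
  f = 0.01271 → V = 3.575 m/s; Re = 9.847e+05; f → 0.01233
  f = 0.01233 → V = 3.629 m/s; Re = 9.996e+05; f → 0.01231
Converged (Δf/f < 1%). With the final f = 0.01231: V = √(2·6429·0.06875/(0.01231·8.387·649.1)) = 3.632 m/s.
Q = V·A = 3.632·(π/4·0.06875²) = 0.01348 m³/s = 13.48 L/s.

Q ≈ 13.48 L/s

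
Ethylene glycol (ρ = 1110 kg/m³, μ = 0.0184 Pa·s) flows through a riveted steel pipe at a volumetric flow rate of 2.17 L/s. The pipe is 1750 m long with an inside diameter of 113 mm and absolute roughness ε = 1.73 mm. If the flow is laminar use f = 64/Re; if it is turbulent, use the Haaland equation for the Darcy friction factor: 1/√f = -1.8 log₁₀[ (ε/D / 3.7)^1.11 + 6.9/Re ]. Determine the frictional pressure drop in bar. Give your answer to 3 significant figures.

ΔP ≈ 0.175 bar

Q = 2.17 L/s = 2.17/1000 = 0.00217 m³/s.
Cross-sectional area A = πD²/4 = π(0.113)²/4 = 0.01003 m²; mean velocity V = Q/A = 0.00217/0.01003 = 0.2164 m/s.
Reynolds number Re = ρVD/μ = 1110 · 0.2164 · 0.113 / 0.0184 = 1475.
Re < 2300 → laminar flow, so f = 64/Re = 64/1475 = 0.04339 (the turbulent correlation is not needed).
Darcy-Weisbach: ΔP = f(L/D)(ρV²/2) = 0.04339·(1750/0.113)·(1110·0.2164²/2) = 0.04339·1.549e+04·25.98 = 1.746e+04 Pa.
ΔP = 1.746e+04 Pa = 0.175 bar.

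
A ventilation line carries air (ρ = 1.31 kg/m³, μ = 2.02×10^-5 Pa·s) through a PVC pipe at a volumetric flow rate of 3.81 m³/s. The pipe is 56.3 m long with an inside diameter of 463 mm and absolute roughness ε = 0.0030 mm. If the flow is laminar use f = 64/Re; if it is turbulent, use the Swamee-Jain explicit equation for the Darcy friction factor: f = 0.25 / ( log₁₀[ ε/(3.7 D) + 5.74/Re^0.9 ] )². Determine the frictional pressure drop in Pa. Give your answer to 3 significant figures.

Cross-sectional area A = πD²/4 = π(0.463)²/4 = 0.1684 m²; mean velocity V = Q/A = 3.81/0.1684 = 22.63 m/s.
Reynolds number Re = ρVD/μ = 1.31 · 22.63 · 0.463 / 2.02e-05 = 6.795e+05.
Re > 4000 → turbulent. Relative roughness ε/D = 3e-06/0.463 = 6.48e-06. Swamee-Jain: f = 0.25/(log₁₀[6.48e-06/3.7 + 5.74/6.795e+05^0.9])² = 0.25/(log₁₀[1.75e-06 + 3.24e-05])² = 0.25/(-4.467)² = 0.01253.
Darcy-Weisbach: ΔP = f(L/D)(ρV²/2) = 0.01253·(56.3/0.463)·(1.31·22.63²/2) = 0.01253·121.6·335.4 = 511 Pa.

ΔP ≈ 511 Pa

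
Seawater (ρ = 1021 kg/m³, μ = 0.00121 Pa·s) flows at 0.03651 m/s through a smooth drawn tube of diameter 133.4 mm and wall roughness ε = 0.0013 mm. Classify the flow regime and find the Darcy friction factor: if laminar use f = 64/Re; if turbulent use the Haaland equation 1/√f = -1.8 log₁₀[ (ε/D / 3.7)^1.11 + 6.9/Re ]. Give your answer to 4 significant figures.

f ≈ 0.04009

Re = ρVD/μ = 1021·0.03651·0.1334/0.00121 = 4110.
Re > 4000 → turbulent. ε/D = 1.3e-06/0.1334 = 9.75e-06; Haaland: 1/√f = -1.8 log₁₀[6.41e-07 + 0.00168] = 4.995, so f = 0.04009.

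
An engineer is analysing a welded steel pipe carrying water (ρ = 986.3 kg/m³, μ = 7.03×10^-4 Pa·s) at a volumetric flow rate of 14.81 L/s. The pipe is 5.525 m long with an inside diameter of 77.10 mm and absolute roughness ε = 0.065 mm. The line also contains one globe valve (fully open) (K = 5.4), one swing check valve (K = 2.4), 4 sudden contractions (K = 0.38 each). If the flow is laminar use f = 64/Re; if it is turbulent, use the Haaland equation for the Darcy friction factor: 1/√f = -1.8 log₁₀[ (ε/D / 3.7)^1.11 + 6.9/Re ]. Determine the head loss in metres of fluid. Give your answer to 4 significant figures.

Q = 14.81 L/s = 14.81/1000 = 0.01481 m³/s.
Cross-sectional area A = πD²/4 = π(0.0771)²/4 = 0.004669 m²; mean velocity V = Q/A = 0.01481/0.004669 = 3.172 m/s.
Reynolds number Re = ρVD/μ = 986.3 · 3.172 · 0.0771 / 0.000703 = 3.431e+05.
Re > 4000 → turbulent. Relative roughness ε/D = 6.5e-05/0.0771 = 0.000843. Haaland: 1/√f = -1.8 log₁₀[(0.000843/3.7)^1.11 + 6.9/3.431e+05] = -1.8 log₁₀[9.06e-05 + 2.01e-05] = 7.121, so f = 0.01972.
Total minor-loss coefficient ΣK = 1·5.4 + 1·2.4 + 4·0.38 = 9.32.
ΔP = [f·L/D + ΣK]·(ρV²/2) = [0.01972·5.525/0.0771 + 9.32]·(986.3·3.172²/2) = [1.413 + 9.32]·4962 = 5.326e+04 Pa.
Head loss h_f = ΔP/(ρg) = 5.326e+04/(986.3·9.81) = 5.505 m.

h_f ≈ 5.505 m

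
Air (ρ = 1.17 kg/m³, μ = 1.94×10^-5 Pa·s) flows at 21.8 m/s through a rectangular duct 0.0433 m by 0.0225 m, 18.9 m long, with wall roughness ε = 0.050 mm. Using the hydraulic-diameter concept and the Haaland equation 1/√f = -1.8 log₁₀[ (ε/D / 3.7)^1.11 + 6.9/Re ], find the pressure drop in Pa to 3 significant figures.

ΔP ≈ 4660 Pa

Hydraulic diameter D_h = 4A/P = 4·(0.0433·0.0225)/(2·(0.0433+0.0225)) = 0.003897/0.1316 = 0.02961 m.
Re = ρVD_h/μ = 1.17·21.8·0.02961/1.94e-05 = 3.893e+04.
ε/D_h = 5e-05/0.02961 = 0.00169; Haaland gives 1/√f = -1.8 log₁₀[0.000196+0.000177] = 6.171, so f = 0.02626.
ΔP = f(L/D_h)(ρV²/2) = 0.02626·18.9/0.02961·278 = 4660 Pa.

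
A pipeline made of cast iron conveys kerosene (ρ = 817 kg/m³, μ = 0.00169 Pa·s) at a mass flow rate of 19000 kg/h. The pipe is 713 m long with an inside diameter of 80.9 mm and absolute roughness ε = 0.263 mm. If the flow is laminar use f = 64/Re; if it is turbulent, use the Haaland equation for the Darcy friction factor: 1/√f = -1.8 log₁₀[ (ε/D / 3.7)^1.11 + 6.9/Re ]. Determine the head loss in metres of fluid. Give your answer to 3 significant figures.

h_f ≈ 20.6 m

ṁ = 19000 kg/h = 19000/3600 = 5.278 kg/s.
A = πD²/4 = π(0.0809)²/4 = 0.00514 m²; mean velocity V = ṁ/(ρA) = 5.278/(817 · 0.00514) = 1.257 m/s.
Reynolds number Re = ρVD/μ = 817 · 1.257 · 0.0809 / 0.00169 = 4.915e+04.
Re > 4000 → turbulent. Relative roughness ε/D = 0.000263/0.0809 = 0.00325. Haaland: 1/√f = -1.8 log₁₀[(0.00325/3.7)^1.11 + 6.9/4.915e+04] = -1.8 log₁₀[0.000405 + 0.00014] = 5.874, so f = 0.02899.
Darcy-Weisbach: ΔP = f(L/D)(ρV²/2) = 0.02899·(713/0.0809)·(817·1.257²/2) = 0.02899·8813·645.2 = 1.648e+05 Pa.
Head loss h_f = ΔP/(ρg) = 1.648e+05/(817·9.81) = 20.6 m.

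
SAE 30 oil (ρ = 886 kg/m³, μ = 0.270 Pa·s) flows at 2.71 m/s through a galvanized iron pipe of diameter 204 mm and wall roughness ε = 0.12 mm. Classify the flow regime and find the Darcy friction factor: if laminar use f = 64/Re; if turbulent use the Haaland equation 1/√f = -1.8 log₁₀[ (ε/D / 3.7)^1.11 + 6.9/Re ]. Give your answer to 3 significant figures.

Re = ρVD/μ = 886·2.71·0.204/0.27 = 1814.
Re < 2300 → laminar, so f = 64/Re = 0.03528 (roughness is irrelevant in laminar flow).

f ≈ 0.0353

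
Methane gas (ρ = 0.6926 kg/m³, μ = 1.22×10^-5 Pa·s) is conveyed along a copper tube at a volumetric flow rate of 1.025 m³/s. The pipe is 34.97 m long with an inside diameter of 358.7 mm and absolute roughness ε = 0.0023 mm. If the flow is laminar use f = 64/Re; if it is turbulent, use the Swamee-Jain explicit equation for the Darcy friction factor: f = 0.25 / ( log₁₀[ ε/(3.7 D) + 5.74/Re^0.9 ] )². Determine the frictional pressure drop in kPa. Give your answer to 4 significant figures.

ΔP ≈ 0.05382 kPa

Cross-sectional area A = πD²/4 = π(0.3587)²/4 = 0.1011 m²; mean velocity V = Q/A = 1.025/0.1011 = 10.14 m/s.
Reynolds number Re = ρVD/μ = 0.6926 · 10.14 · 0.3587 / 1.22e-05 = 2.066e+05.
Re > 4000 → turbulent. Relative roughness ε/D = 2.3e-06/0.3587 = 6.41e-06. Swamee-Jain: f = 0.25/(log₁₀[6.41e-06/3.7 + 5.74/2.066e+05^0.9])² = 0.25/(log₁₀[1.73e-06 + 9.45e-05])² = 0.25/(-4.017)² = 0.0155.
Darcy-Weisbach: ΔP = f(L/D)(ρV²/2) = 0.0155·(34.97/0.3587)·(0.6926·10.14²/2) = 0.0155·97.49·35.63 = 53.82 Pa.
ΔP = 53.82 Pa = 0.05382 kPa.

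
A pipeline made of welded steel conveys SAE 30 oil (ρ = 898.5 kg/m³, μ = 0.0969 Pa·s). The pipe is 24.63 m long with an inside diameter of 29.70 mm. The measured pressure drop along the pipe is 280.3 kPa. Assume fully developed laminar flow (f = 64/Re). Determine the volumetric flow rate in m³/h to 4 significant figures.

Q ≈ 8.074 m³/h

For laminar flow, f = 64/Re with Re = ρVD/μ, so Darcy-Weisbach reduces to ΔP = 32μLV/D². Solving for V: V = ΔP·D²/(32μL) = 2.803e+05·(0.0297)²/(32·0.0969·24.63) = 3.237 m/s.
Check: Re = ρVD/μ = 898.5·3.237·0.0297/0.0969 = 891.6 < 2300, so the laminar assumption holds.
Q = V·A = 3.237·(π/4·0.0297²) = 0.002243 m³/s = 8.074 m³/h.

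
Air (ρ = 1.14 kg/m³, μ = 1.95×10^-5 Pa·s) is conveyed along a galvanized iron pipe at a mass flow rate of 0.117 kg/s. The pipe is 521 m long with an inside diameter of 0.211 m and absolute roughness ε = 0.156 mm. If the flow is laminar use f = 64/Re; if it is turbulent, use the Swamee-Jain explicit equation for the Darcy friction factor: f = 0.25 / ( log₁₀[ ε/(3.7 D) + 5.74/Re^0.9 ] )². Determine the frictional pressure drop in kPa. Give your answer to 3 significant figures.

ΔP ≈ 0.299 kPa

A = πD²/4 = π(0.211)²/4 = 0.03497 m²; mean velocity V = ṁ/(ρA) = 0.117/(1.14 · 0.03497) = 2.935 m/s.
Reynolds number Re = ρVD/μ = 1.14 · 2.935 · 0.211 / 1.95e-05 = 3.621e+04.
Re > 4000 → turbulent. Relative roughness ε/D = 0.000156/0.211 = 0.000739. Swamee-Jain: f = 0.25/(log₁₀[0.000739/3.7 + 5.74/3.621e+04^0.9])² = 0.25/(log₁₀[0.0002 + 0.000453])² = 0.25/(-3.185)² = 0.02464.
Darcy-Weisbach: ΔP = f(L/D)(ρV²/2) = 0.02464·(521/0.211)·(1.14·2.935²/2) = 0.02464·2469·4.911 = 298.8 Pa.
ΔP = 298.8 Pa = 0.299 kPa.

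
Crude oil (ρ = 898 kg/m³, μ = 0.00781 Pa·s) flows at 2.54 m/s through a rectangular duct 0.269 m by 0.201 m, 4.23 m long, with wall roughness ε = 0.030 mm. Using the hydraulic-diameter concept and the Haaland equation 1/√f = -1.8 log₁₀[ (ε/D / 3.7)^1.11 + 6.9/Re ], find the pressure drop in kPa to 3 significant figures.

Hydraulic diameter D_h = 4A/P = 4·(0.269·0.201)/(2·(0.269+0.201)) = 0.2163/0.94 = 0.2301 m.
Re = ρVD_h/μ = 898·2.54·0.2301/0.00781 = 6.72e+04.
ε/D_h = 3e-05/0.2301 = 0.00013; Haaland gives 1/√f = -1.8 log₁₀[1.14e-05+0.000103] = 7.097, so f = 0.01985.
ΔP = f(L/D_h)(ρV²/2) = 0.01985·4.23/0.2301·2897 = 1057 Pa.
ΔP = 1.06 kPa.

ΔP ≈ 1.06 kPa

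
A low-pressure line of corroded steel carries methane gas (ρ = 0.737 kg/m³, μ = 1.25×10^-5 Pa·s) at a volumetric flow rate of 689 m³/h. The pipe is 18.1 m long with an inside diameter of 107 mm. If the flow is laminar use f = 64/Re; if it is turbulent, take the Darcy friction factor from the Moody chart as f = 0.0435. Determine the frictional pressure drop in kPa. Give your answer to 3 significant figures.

Q = 689 m³/h = 689/3600 = 0.1914 m³/s.
Cross-sectional area A = πD²/4 = π(0.107)²/4 = 0.008992 m²; mean velocity V = Q/A = 0.1914/0.008992 = 21.28 m/s.
Reynolds number Re = ρVD/μ = 0.737 · 21.28 · 0.107 / 1.25e-05 = 1.343e+05.
Re > 4000 → turbulent; use the Moody-chart value f = 0.0435.
Darcy-Weisbach: ΔP = f(L/D)(ρV²/2) = 0.0435·(18.1/0.107)·(0.737·21.28²/2) = 0.0435·169.2·166.9 = 1228 Pa.
ΔP = 1228 Pa = 1.23 kPa.

ΔP ≈ 1.23 kPa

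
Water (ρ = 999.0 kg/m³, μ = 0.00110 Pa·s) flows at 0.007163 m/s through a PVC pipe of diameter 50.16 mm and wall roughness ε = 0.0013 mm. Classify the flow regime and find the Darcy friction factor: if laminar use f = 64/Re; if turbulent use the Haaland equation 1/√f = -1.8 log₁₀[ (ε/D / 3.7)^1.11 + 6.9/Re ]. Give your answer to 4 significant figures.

f ≈ 0.1961

Re = ρVD/μ = 999·0.007163·0.05016/0.0011 = 326.3.
Re < 2300 → laminar, so f = 64/Re = 0.1961 (roughness is irrelevant in laminar flow).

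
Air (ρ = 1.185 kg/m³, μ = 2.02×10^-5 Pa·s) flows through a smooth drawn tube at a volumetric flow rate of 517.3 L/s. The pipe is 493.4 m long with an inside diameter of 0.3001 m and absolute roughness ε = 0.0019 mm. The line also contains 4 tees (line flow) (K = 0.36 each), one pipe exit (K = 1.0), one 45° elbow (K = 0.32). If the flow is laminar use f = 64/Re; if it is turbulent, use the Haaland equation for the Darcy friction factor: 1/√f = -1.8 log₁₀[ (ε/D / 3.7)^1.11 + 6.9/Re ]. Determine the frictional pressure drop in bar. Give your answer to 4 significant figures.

ΔP ≈ 0.009704 bar

Q = 517.3 L/s = 517.3/1000 = 0.5173 m³/s.
Cross-sectional area A = πD²/4 = π(0.3001)²/4 = 0.07073 m²; mean velocity V = Q/A = 0.5173/0.07073 = 7.313 m/s.
Reynolds number Re = ρVD/μ = 1.185 · 7.313 · 0.3001 / 2.02e-05 = 1.288e+05.
Re > 4000 → turbulent. Relative roughness ε/D = 1.9e-06/0.3001 = 6.33e-06. Haaland: 1/√f = -1.8 log₁₀[(6.33e-06/3.7)^1.11 + 6.9/1.288e+05] = -1.8 log₁₀[3.97e-07 + 5.36e-05] = 7.682, so f = 0.01695.
Total minor-loss coefficient ΣK = 4·0.36 + 1·1 + 1·0.32 = 2.76.
ΔP = [f·L/D + ΣK]·(ρV²/2) = [0.01695·493.4/0.3001 + 2.76]·(1.185·7.313²/2) = [27.86 + 2.76]·31.69 = 970.4 Pa.
ΔP = 970.4 Pa = 0.009704 bar.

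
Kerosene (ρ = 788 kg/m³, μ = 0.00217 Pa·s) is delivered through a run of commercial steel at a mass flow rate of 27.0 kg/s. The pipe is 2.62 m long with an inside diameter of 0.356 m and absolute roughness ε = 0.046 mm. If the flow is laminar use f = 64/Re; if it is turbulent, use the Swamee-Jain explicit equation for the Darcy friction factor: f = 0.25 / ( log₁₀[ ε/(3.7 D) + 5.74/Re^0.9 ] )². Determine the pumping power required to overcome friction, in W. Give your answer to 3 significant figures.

P ≈ 0.257 W

A = πD²/4 = π(0.356)²/4 = 0.09954 m²; mean velocity V = ṁ/(ρA) = 27/(788 · 0.09954) = 0.3442 m/s.
Reynolds number Re = ρVD/μ = 788 · 0.3442 · 0.356 / 0.00217 = 4.45e+04.
Re > 4000 → turbulent. Relative roughness ε/D = 4.6e-05/0.356 = 0.000129. Swamee-Jain: f = 0.25/(log₁₀[0.000129/3.7 + 5.74/4.45e+04^0.9])² = 0.25/(log₁₀[3.49e-05 + 0.000376])² = 0.25/(-3.386)² = 0.0218.
Darcy-Weisbach: ΔP = f(L/D)(ρV²/2) = 0.0218·(2.62/0.356)·(788·0.3442²/2) = 0.0218·7.36·46.69 = 7.492 Pa.
Q = ṁ/ρ = 27/788 = 0.03426 m³/s.
Pumping power P = QΔP = 0.03426·7.492 = 0.2567 W = 0.257 W.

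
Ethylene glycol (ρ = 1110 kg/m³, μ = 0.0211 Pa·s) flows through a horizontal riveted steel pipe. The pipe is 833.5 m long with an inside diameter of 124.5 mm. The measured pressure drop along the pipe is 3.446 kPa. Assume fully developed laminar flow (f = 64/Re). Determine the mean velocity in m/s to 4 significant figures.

V ≈ 0.09491 m/s

For laminar flow, f = 64/Re with Re = ρVD/μ, so Darcy-Weisbach reduces to ΔP = 32μLV/D². Solving for V: V = ΔP·D²/(32μL) = 3446·(0.1245)²/(32·0.0211·833.5) = 0.09491 m/s.
Check: Re = ρVD/μ = 1110·0.09491·0.1245/0.0211 = 621.6 < 2300, so the laminar assumption holds.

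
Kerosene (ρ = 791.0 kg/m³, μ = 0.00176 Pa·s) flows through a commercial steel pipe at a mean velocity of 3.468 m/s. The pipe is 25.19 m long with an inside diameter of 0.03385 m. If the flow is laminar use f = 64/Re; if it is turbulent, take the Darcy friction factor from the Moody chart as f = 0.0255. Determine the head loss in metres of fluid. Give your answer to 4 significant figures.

Reynolds number Re = ρVD/μ = 791 · 3.468 · 0.03385 / 0.00176 = 5.276e+04.
Re > 4000 → turbulent; use the Moody-chart value f = 0.0255.
Darcy-Weisbach: ΔP = f(L/D)(ρV²/2) = 0.0255·(25.19/0.03385)·(791·3.468²/2) = 0.0255·744.2·4757 = 9.026e+04 Pa.
Head loss h_f = ΔP/(ρg) = 9.026e+04/(791·9.81) = 11.63 m.

h_f ≈ 11.63 m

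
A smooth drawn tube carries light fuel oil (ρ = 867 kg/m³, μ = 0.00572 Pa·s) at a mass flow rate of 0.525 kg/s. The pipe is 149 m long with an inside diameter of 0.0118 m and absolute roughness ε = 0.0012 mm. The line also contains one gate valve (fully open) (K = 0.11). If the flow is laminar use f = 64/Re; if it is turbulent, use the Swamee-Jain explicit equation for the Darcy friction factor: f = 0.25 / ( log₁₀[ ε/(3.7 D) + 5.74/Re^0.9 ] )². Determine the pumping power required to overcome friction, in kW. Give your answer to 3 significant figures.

A = πD²/4 = π(0.0118)²/4 = 0.0001094 m²; mean velocity V = ṁ/(ρA) = 0.525/(867 · 0.0001094) = 5.537 m/s.
Reynolds number Re = ρVD/μ = 867 · 5.537 · 0.0118 / 0.00572 = 9904.
Re > 4000 → turbulent. Relative roughness ε/D = 1.2e-06/0.0118 = 0.000102. Swamee-Jain: f = 0.25/(log₁₀[0.000102/3.7 + 5.74/9904^0.9])² = 0.25/(log₁₀[2.75e-05 + 0.00145])² = 0.25/(-2.829)² = 0.03123.
Total minor-loss coefficient ΣK = 1·0.11 = 0.11.
ΔP = [f·L/D + ΣK]·(ρV²/2) = [0.03123·149/0.0118 + 0.11]·(867·5.537²/2) = [394.4 + 0.11]·1.329e+04 = 5.243e+06 Pa.
Q = ṁ/ρ = 0.525/867 = 0.0006055 m³/s.
Pumping power P = QΔP = 0.0006055·5.243e+06 = 3175 W = 3.18 kW.

P ≈ 3.18 kW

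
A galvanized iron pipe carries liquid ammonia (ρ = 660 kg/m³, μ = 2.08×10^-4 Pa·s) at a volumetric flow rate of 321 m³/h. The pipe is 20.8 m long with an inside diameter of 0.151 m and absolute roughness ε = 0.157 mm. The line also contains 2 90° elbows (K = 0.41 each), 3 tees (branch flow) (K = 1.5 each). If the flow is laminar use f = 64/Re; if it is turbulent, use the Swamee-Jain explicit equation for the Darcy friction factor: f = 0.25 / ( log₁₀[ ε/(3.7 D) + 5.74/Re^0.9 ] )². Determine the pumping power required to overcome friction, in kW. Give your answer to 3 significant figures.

Q = 321 m³/h = 321/3600 = 0.08917 m³/s.
Cross-sectional area A = πD²/4 = π(0.151)²/4 = 0.01791 m²; mean velocity V = Q/A = 0.08917/0.01791 = 4.979 m/s.
Reynolds number Re = ρVD/μ = 660 · 4.979 · 0.151 / 0.000208 = 2.386e+06.
Re > 4000 → turbulent. Relative roughness ε/D = 0.000157/0.151 = 0.00104. Swamee-Jain: f = 0.25/(log₁₀[0.00104/3.7 + 5.74/2.386e+06^0.9])² = 0.25/(log₁₀[0.000281 + 1.04e-05])² = 0.25/(-3.535)² = 0.02.
Total minor-loss coefficient ΣK = 2·0.41 + 3·1.5 = 5.32.
ΔP = [f·L/D + ΣK]·(ρV²/2) = [0.02·20.8/0.151 + 5.32]·(660·4.979²/2) = [2.755 + 5.32]·8181 = 6.607e+04 Pa.
Pumping power P = QΔP = 0.08917·6.607e+04 = 5891 W = 5.89 kW.

P ≈ 5.89 kW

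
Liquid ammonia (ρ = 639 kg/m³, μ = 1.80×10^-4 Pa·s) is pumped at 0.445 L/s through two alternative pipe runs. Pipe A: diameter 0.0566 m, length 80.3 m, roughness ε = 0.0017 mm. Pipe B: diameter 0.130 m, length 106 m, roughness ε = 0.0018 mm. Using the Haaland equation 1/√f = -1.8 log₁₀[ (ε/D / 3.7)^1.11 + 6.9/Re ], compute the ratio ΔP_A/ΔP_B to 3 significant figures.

ΔP_A/ΔP_B ≈ 39.5

Pipe A: V = Q/A = 0.000445/0.002516 = 0.1769 m/s; Re = 3.554e+04; ε/D = 3e-05; Haaland → f = 0.02246; ΔP_A = f(L/D)(ρV²/2) = 318.5 Pa.
Pipe B: V = Q/A = 0.000445/0.01327 = 0.03353 m/s; Re = 1.547e+04; ε/D = 1.38e-05; Haaland → f = 0.02751; ΔP_B = f(L/D)(ρV²/2) = 8.054 Pa.
ΔP_A/ΔP_B = 318.5/8.054 = 39.5.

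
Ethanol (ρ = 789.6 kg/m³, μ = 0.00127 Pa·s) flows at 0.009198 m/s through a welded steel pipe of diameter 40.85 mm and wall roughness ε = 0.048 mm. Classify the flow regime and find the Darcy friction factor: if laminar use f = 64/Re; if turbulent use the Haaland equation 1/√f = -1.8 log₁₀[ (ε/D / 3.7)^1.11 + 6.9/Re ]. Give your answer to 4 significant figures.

Re = ρVD/μ = 789.6·0.009198·0.04085/0.00127 = 233.6.
Re < 2300 → laminar, so f = 64/Re = 0.274 (roughness is irrelevant in laminar flow).

f ≈ 0.2740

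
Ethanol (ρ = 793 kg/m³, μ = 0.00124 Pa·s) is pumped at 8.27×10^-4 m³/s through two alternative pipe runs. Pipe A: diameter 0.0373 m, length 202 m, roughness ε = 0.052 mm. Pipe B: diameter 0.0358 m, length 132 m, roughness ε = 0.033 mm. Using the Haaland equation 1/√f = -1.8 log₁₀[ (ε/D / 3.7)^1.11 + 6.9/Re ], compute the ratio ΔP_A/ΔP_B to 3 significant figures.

Pipe A: V = Q/A = 0.000827/0.001093 = 0.7568 m/s; Re = 1.805e+04; ε/D = 0.00139; Haaland → f = 0.02891; ΔP_A = f(L/D)(ρV²/2) = 3.556e+04 Pa.
Pipe B: V = Q/A = 0.000827/0.001007 = 0.8216 m/s; Re = 1.881e+04; ε/D = 0.000922; Haaland → f = 0.02782; ΔP_B = f(L/D)(ρV²/2) = 2.745e+04 Pa.
ΔP_A/ΔP_B = 3.556e+04/2.745e+04 = 1.30.

ΔP_A/ΔP_B ≈ 1.30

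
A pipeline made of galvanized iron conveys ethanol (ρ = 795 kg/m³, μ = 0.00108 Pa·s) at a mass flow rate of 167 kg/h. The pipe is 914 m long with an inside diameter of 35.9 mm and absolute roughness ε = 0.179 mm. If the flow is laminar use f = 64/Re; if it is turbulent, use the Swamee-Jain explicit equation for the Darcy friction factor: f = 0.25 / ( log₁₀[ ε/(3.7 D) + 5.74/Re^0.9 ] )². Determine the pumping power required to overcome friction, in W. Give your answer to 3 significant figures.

P ≈ 0.0824 W

ṁ = 167 kg/h = 167/3600 = 0.04639 kg/s.
A = πD²/4 = π(0.0359)²/4 = 0.001012 m²; mean velocity V = ṁ/(ρA) = 0.04639/(795 · 0.001012) = 0.05765 m/s.
Reynolds number Re = ρVD/μ = 795 · 0.05765 · 0.0359 / 0.00108 = 1523.
Re < 2300 → laminar flow, so f = 64/Re = 64/1523 = 0.04201 (the turbulent correlation is not needed).
Darcy-Weisbach: ΔP = f(L/D)(ρV²/2) = 0.04201·(914/0.0359)·(795·0.05765²/2) = 0.04201·2.546e+04·1.321 = 1413 Pa.
Q = ṁ/ρ = 0.04639/795 = 5.835e-05 m³/s.
Pumping power P = QΔP = 5.835e-05·1413 = 0.08244 W = 0.0824 W.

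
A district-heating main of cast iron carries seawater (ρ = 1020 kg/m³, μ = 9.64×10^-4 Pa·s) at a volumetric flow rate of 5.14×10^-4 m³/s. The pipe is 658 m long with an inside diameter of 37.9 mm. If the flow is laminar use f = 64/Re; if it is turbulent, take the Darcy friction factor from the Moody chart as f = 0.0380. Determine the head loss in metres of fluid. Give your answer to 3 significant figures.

h_f ≈ 6.98 m

Cross-sectional area A = πD²/4 = π(0.0379)²/4 = 0.001128 m²; mean velocity V = Q/A = 0.000514/0.001128 = 0.4556 m/s.
Reynolds number Re = ρVD/μ = 1020 · 0.4556 · 0.0379 / 0.000964 = 1.827e+04.
Re > 4000 → turbulent; use the Moody-chart value f = 0.0380.
Darcy-Weisbach: ΔP = f(L/D)(ρV²/2) = 0.038·(658/0.0379)·(1020·0.4556²/2) = 0.038·1.736e+04·105.9 = 6.984e+04 Pa.
Head loss h_f = ΔP/(ρg) = 6.984e+04/(1020·9.81) = 6.98 m.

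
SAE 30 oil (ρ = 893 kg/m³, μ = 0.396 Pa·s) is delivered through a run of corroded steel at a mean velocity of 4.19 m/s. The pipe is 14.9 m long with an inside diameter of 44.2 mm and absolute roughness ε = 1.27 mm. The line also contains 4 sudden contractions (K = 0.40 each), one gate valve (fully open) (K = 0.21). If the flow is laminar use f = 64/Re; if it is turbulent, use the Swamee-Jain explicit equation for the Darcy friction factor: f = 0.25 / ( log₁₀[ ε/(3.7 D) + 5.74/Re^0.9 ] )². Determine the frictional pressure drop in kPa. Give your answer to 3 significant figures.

ΔP ≈ 419 kPa

Reynolds number Re = ρVD/μ = 893 · 4.19 · 0.0442 / 0.396 = 417.6.
Re < 2300 → laminar flow, so f = 64/Re = 64/417.6 = 0.1532 (the turbulent correlation is not needed).
Total minor-loss coefficient ΣK = 4·0.4 + 1·0.21 = 1.81.
ΔP = [f·L/D + ΣK]·(ρV²/2) = [0.1532·14.9/0.0442 + 1.81]·(893·4.19²/2) = [51.66 + 1.81]·7839 = 4.191e+05 Pa.
ΔP = 4.191e+05 Pa = 419 kPa.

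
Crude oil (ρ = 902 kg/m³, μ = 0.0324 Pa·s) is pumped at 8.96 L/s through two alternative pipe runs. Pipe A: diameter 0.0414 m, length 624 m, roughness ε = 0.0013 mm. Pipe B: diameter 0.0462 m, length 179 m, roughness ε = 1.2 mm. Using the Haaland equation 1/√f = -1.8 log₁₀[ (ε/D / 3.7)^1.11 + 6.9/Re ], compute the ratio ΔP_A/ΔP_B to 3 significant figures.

ΔP_A/ΔP_B ≈ 3.43

Pipe A: V = Q/A = 0.00896/0.001346 = 6.656 m/s; Re = 7671; ε/D = 3.14e-05; Haaland → f = 0.03329; ΔP_A = f(L/D)(ρV²/2) = 1.003e+07 Pa.
Pipe B: V = Q/A = 0.00896/0.001676 = 5.345 m/s; Re = 6874; ε/D = 0.026; Haaland → f = 0.05861; ΔP_B = f(L/D)(ρV²/2) = 2.926e+06 Pa.
ΔP_A/ΔP_B = 1.003e+07/2.926e+06 = 3.43.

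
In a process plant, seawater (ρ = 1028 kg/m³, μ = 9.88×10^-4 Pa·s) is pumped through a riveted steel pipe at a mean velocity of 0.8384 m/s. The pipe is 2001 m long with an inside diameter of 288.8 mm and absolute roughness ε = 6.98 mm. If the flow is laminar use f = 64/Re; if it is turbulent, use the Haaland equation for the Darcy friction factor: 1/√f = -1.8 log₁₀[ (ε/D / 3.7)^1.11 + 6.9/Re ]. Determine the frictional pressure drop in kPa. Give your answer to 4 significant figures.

Reynolds number Re = ρVD/μ = 1028 · 0.8384 · 0.2888 / 0.000988 = 2.519e+05.
Re > 4000 → turbulent. Relative roughness ε/D = 0.00698/0.2888 = 0.0242. Haaland: 1/√f = -1.8 log₁₀[(0.0242/3.7)^1.11 + 6.9/2.519e+05] = -1.8 log₁₀[0.00376 + 2.74e-05] = 4.36, so f = 0.05261.
Darcy-Weisbach: ΔP = f(L/D)(ρV²/2) = 0.05261·(2001/0.2888)·(1028·0.8384²/2) = 0.05261·6929·361.3 = 1.317e+05 Pa.
ΔP = 1.317e+05 Pa = 131.7 kPa.

ΔP ≈ 131.7 kPa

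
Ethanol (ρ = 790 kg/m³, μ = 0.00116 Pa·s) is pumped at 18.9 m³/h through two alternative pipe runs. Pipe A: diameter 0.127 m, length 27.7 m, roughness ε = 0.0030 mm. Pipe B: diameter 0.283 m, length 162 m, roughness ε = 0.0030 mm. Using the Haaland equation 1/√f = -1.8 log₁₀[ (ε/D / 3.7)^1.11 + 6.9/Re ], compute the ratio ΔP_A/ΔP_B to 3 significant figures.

ΔP_A/ΔP_B ≈ 7.73

Pipe A: V = Q/A = 0.00525/0.01267 = 0.4144 m/s; Re = 3.585e+04; ε/D = 2.36e-05; Haaland → f = 0.0224; ΔP_A = f(L/D)(ρV²/2) = 331.5 Pa.
Pipe B: V = Q/A = 0.00525/0.0629 = 0.08346 m/s; Re = 1.609e+04; ε/D = 1.06e-05; Haaland → f = 0.02723; ΔP_B = f(L/D)(ρV²/2) = 42.89 Pa.
ΔP_A/ΔP_B = 331.5/42.89 = 7.73.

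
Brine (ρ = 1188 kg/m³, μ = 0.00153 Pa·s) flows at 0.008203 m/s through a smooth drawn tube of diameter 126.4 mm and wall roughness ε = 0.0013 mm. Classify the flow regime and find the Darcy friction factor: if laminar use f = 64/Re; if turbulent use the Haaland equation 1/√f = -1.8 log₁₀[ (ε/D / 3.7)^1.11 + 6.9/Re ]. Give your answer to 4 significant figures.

Re = ρVD/μ = 1188·0.008203·0.1264/0.00153 = 805.1.
Re < 2300 → laminar, so f = 64/Re = 0.07949 (roughness is irrelevant in laminar flow).

f ≈ 0.07949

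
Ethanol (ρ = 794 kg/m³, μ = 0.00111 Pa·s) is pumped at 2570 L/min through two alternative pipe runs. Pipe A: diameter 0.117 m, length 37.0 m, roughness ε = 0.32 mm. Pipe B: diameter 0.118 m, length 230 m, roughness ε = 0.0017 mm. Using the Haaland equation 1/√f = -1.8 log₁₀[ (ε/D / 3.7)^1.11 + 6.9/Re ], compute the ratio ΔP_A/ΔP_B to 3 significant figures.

ΔP_A/ΔP_B ≈ 0.306

Pipe A: V = Q/A = 0.04283/0.01075 = 3.984 m/s; Re = 3.334e+05; ε/D = 0.00274; Haaland → f = 0.02594; ΔP_A = f(L/D)(ρV²/2) = 5.168e+04 Pa.
Pipe B: V = Q/A = 0.04283/0.01094 = 3.917 m/s; Re = 3.306e+05; ε/D = 1.44e-05; Haaland → f = 0.01421; ΔP_B = f(L/D)(ρV²/2) = 1.687e+05 Pa.
ΔP_A/ΔP_B = 5.168e+04/1.687e+05 = 0.306.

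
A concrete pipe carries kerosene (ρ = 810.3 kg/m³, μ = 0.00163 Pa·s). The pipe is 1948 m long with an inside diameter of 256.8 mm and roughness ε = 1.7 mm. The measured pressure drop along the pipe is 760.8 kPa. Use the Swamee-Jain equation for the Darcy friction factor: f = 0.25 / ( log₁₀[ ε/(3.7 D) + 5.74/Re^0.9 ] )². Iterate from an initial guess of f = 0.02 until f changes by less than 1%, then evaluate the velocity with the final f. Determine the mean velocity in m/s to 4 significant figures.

V ≈ 2.720 m/s

Rearranging Darcy-Weisbach: V = √(2·ΔP·D/(f·L·ρ)). With ε/D = 0.0017/0.2568 = 0.00662, iterate starting from f = 0.02:
  f = 0.02 → V = √(2·7.608e+05·0.2568/(0.02·1948·810.3)) = 3.518 m/s; Re = ρVD/μ = 4.491e+05; f → 0.03339
  f = 0.03339 → V = 2.723 m/s; Re = 3.476e+05; f → 0.03346
Converged (Δf/f < 1%). With the final f = 0.03346: V = √(2·7.608e+05·0.2568/(0.03346·1948·810.3)) = 2.72 m/s.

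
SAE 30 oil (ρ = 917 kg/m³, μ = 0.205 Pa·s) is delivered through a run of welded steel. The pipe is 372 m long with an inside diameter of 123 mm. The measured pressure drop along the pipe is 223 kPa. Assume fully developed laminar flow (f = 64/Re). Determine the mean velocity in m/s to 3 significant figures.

For laminar flow, f = 64/Re with Re = ρVD/μ, so Darcy-Weisbach reduces to ΔP = 32μLV/D². Solving for V: V = ΔP·D²/(32μL) = 2.23e+05·(0.123)²/(32·0.205·372) = 1.383 m/s.
Check: Re = ρVD/μ = 917·1.383·0.123/0.205 = 760.7 < 2300, so the laminar assumption holds.

V ≈ 1.38 m/s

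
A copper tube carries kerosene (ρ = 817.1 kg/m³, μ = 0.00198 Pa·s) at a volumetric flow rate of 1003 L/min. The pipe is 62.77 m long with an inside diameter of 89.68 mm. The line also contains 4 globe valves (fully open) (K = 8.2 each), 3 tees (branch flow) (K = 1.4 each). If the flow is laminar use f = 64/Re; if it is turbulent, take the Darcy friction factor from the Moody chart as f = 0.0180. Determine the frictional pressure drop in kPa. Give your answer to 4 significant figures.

Q = 1003 L/min = 1003/60000 = 0.01672 m³/s.
Cross-sectional area A = πD²/4 = π(0.08968)²/4 = 0.006317 m²; mean velocity V = Q/A = 0.01672/0.006317 = 2.646 m/s.
Reynolds number Re = ρVD/μ = 817.1 · 2.646 · 0.08968 / 0.00198 = 9.794e+04.
Re > 4000 → turbulent; use the Moody-chart value f = 0.0180.
Total minor-loss coefficient ΣK = 4·8.2 + 3·1.4 = 37.
ΔP = [f·L/D + ΣK]·(ρV²/2) = [0.018·62.77/0.08968 + 37]·(817.1·2.646²/2) = [12.6 + 37]·2861 = 1.419e+05 Pa.
ΔP = 1.419e+05 Pa = 141.9 kPa.

ΔP ≈ 141.9 kPa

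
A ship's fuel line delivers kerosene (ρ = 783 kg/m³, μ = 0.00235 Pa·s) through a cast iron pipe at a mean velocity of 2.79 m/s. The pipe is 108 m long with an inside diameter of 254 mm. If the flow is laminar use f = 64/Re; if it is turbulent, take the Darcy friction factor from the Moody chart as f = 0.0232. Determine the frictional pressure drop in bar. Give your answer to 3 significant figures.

Reynolds number Re = ρVD/μ = 783 · 2.79 · 0.254 / 0.00235 = 2.361e+05.
Re > 4000 → turbulent; use the Moody-chart value f = 0.0232.
Darcy-Weisbach: ΔP = f(L/D)(ρV²/2) = 0.0232·(108/0.254)·(783·2.79²/2) = 0.0232·425.2·3047 = 3.006e+04 Pa.
ΔP = 3.006e+04 Pa = 0.301 bar.

ΔP ≈ 0.301 bar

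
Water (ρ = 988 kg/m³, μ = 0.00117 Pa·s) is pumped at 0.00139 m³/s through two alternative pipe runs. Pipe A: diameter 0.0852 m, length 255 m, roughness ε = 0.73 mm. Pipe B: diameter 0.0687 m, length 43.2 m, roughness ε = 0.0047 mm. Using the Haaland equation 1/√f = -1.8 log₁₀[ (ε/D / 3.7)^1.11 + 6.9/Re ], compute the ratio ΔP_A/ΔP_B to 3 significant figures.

Pipe A: V = Q/A = 0.00139/0.005701 = 0.2438 m/s; Re = 1.754e+04; ε/D = 0.00857; Haaland → f = 0.03934; ΔP_A = f(L/D)(ρV²/2) = 3457 Pa.
Pipe B: V = Q/A = 0.00139/0.003707 = 0.375 m/s; Re = 2.175e+04; ε/D = 6.84e-05; Haaland → f = 0.02532; ΔP_B = f(L/D)(ρV²/2) = 1106 Pa.
ΔP_A/ΔP_B = 3457/1106 = 3.13.

ΔP_A/ΔP_B ≈ 3.13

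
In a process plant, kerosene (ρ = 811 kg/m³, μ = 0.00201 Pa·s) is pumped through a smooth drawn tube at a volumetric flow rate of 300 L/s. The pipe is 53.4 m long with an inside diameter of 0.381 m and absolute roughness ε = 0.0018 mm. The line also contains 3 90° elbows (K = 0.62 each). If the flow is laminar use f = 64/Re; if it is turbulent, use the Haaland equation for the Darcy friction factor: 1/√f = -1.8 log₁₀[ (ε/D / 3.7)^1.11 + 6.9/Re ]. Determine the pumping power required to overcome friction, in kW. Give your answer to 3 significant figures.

Q = 300 L/s = 300/1000 = 0.3 m³/s.
Cross-sectional area A = πD²/4 = π(0.381)²/4 = 0.114 m²; mean velocity V = Q/A = 0.3/0.114 = 2.631 m/s.
Reynolds number Re = ρVD/μ = 811 · 2.631 · 0.381 / 0.00201 = 4.045e+05.
Re > 4000 → turbulent. Relative roughness ε/D = 1.8e-06/0.381 = 4.72e-06. Haaland: 1/√f = -1.8 log₁₀[(4.72e-06/3.7)^1.11 + 6.9/4.045e+05] = -1.8 log₁₀[2.87e-07 + 1.71e-05] = 8.57, so f = 0.01362.
Total minor-loss coefficient ΣK = 3·0.62 = 1.86.
ΔP = [f·L/D + ΣK]·(ρV²/2) = [0.01362·53.4/0.381 + 1.86]·(811·2.631²/2) = [1.909 + 1.86]·2808 = 1.058e+04 Pa.
Pumping power P = QΔP = 0.3·1.058e+04 = 3174 W = 3.17 kW.

P ≈ 3.17 kW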